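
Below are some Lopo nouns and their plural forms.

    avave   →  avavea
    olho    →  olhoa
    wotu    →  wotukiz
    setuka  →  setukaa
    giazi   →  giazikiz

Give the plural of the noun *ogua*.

The suffix is conditioned by the last vowel: -kiz when the last vowel of the stem is a high vowel (*wotu*, *giazi*); -a when the last vowel of the stem is a non-high vowel (*avave*, *olho*, *setuka*).
Since the last vowel of *ogua* is /a/ (a non-high vowel), it takes -a, giving *oguaa*.

oguaa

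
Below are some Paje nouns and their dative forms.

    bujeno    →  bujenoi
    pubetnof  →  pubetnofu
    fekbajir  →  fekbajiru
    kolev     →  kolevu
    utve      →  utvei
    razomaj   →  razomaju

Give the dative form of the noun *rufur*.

Looking at the final sound of each stem: -u when the stem ends in a consonant (*pubetnof*, *fekbajir*, *kolev*, *razomaj*); -i when the stem ends in a vowel (*bujeno*, *utve*).
*rufur*: final sound = /r/, a consonant → -u → *rufuru*.

rufuru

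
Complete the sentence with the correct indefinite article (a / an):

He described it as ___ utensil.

The indefinite article is chosen by the initial *sound* of the following word, not its spelling.
*utensil* begins with the sound /juː/ (u pronounced /juː/) — a consonant sound.
So the article is *a*: He described it as a utensil.

a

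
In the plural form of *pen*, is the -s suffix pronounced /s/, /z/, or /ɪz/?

/z/

The stem *pen* ends in a voiced non-sibilant sound.
The plural suffix surfaces as /ɪz/ after sibilants, /s/ after other voiceless consonants, and /z/ after other voiced sounds.
So the plural -s on *pen* is pronounced /z/.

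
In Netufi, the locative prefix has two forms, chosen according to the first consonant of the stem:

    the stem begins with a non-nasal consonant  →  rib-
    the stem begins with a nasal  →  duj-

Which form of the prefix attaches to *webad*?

rib-

*webad* — first consonant /w/ (non-nasal) → rib-.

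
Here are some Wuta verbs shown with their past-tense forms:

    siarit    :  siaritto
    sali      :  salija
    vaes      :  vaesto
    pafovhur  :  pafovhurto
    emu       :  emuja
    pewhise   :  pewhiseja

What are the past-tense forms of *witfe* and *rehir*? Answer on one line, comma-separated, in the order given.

Looking at the final sound of each stem: -to when the stem ends in a consonant (*siarit*, *vaes*, *pafovhur*); -ja when the stem ends in a vowel (*sali*, *emu*, *pewhise*).
*witfe*: final sound = /e/, a vowel → -ja → *witfeja*.
The final sound of *rehir* is /r/, which is a consonant, so the suffix is -to, giving *rehirto*.

witfeja, rehirto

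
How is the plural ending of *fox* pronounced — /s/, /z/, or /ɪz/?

/ɪz/

The stem *fox* ends in a sibilant (/s, z, ʃ, ʒ, tʃ, dʒ/).
The plural suffix surfaces as /ɪz/ after sibilants, /s/ after other voiceless consonants, and /z/ after other voiced sounds.
So the plural -s on *fox* is pronounced /ɪz/.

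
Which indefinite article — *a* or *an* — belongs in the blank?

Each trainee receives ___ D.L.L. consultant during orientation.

The indefinite article is chosen by the initial *sound* of the following word, not its spelling.
The initialism *D.L.L.* is read letter by letter; the first letter, D, is pronounced /diː/, which begins with a consonant sound.
So the article is *a*: Each trainee receives a D.L.L. consultant during orientation.

a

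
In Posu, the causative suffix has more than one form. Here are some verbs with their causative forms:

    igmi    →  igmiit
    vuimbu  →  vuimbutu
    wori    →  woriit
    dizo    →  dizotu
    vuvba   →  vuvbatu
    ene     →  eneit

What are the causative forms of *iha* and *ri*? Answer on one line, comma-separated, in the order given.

Looking at the last vowel of each stem: -it when the last vowel of the stem is a front vowel (*igmi*, *wori*, *ene*); -tu when the last vowel of the stem is a back vowel (*vuimbu*, *dizo*, *vuvba*).
*iha* — last vowel /a/ (a back vowel) → -tu → *ihatu*.
*ri* — last vowel /i/ (a front vowel) → -it → *riit*.

ihatu, riit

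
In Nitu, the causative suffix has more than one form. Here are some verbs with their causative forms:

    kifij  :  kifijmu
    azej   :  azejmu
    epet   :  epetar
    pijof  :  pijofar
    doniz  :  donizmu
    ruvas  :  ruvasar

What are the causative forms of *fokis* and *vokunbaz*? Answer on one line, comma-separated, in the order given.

The alternation tracks the final consonant of the stem — -ar when the stem ends in a voiceless consonant (*epet*, *pijof*, *ruvas*); -mu when the stem ends in a voiced consonant (*kifij*, *azej*, *doniz*).
*fokis*: final consonant = /s/, voiceless → -ar → *fokisar*.
*vokunbaz*: final consonant = /z/, voiced → -mu → *vokunbazmu*.

fokisar, vokunbazmu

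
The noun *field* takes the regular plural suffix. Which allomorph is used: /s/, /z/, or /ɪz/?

The stem *field* ends in a voiced non-sibilant sound.
The plural suffix surfaces as /ɪz/ after sibilants, /s/ after other voiceless consonants, and /z/ after other voiced sounds.
So the plural -s on *field* is pronounced /z/.

/z/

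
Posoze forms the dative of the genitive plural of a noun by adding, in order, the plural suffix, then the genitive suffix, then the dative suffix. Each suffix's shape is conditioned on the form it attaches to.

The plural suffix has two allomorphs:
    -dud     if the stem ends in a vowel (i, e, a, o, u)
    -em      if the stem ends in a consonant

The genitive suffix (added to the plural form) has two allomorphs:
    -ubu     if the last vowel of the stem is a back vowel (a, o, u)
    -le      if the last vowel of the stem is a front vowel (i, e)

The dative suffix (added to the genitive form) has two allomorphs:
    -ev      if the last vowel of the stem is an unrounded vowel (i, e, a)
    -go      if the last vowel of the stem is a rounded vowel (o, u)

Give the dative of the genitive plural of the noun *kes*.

Since the final sound of *kes* is /s/ (a consonant), it takes -em, giving *kesem*.
Since the last vowel of the plural form *kesem* is /e/ (a front vowel), it takes -le, giving *kesemle*.
The genitive form *kesemle* — last vowel /e/ (an unrounded vowel) → -ev → *kesemleev*.

kesemleev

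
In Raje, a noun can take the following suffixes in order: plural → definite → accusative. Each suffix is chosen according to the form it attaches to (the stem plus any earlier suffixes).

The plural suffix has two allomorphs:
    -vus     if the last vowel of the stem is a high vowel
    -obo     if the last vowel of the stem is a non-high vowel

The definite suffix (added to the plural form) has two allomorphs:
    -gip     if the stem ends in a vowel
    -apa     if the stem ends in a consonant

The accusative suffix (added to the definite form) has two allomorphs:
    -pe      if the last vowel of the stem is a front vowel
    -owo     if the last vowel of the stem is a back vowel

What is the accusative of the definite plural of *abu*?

Since the last vowel of *abu* is /u/ (a high vowel), it takes -vus, giving *abuvus*.
The plural form *abuvus*: final sound = /s/, a consonant → -apa → *abuvusapa*.
The definite form *abuvusapa* — last vowel /a/ (a back vowel) → -owo → *abuvusapaowo*.

abuvusapaowo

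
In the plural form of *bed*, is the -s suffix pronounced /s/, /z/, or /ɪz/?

/z/

The stem *bed* ends in a voiced non-sibilant sound.
The plural suffix surfaces as /ɪz/ after sibilants, /s/ after other voiceless consonants, and /z/ after other voiced sounds.
So the plural -s on *bed* is pronounced /z/.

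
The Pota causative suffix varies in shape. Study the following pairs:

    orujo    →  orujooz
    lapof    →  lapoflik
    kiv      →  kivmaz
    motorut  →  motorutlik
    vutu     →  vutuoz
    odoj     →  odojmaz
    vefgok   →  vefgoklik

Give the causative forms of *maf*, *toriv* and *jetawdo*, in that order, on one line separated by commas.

maflik, torivmaz, jetawdooz

The pattern is voicing of the final sound: -lik when the stem ends in a voiceless consonant (*lapof*, *motorut*, *vefgok*); -maz when the stem ends in a voiced consonant (*kiv*, *odoj*); -oz when the stem ends in a vowel (*orujo*, *vutu*).
*maf* — final sound /f/ (a voiceless consonant) → -lik → *maflik*.
Since the final sound of *toriv* is /v/ (a voiced consonant), it takes -maz, giving *torivmaz*.
The final sound of *jetawdo* is /o/, which is a vowel, so the suffix is -oz, giving *jetawdooz*.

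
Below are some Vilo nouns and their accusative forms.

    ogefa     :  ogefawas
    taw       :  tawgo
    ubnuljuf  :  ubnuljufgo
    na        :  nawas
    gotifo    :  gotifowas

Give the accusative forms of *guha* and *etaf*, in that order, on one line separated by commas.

guhawas, etafgo

The suffix is conditioned by the final sound: -go when the stem ends in a consonant (*taw*, *ubnuljuf*); -was when the stem ends in a vowel (*ogefa*, *na*, *gotifo*).
*guha*: final sound = /a/, a vowel → -was → *guhawas*.
*etaf* — final sound /f/ (a consonant) → -go → *etafgo*.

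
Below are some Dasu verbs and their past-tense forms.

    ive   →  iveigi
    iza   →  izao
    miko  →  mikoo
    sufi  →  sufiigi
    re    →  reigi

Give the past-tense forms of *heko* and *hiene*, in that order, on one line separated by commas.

hekoo, hieneigi

The alternation tracks the last vowel of the stem — -igi when the last vowel of the stem is a front vowel (*ive*, *sufi*, *re*); -o when the last vowel of the stem is a back vowel (*iza*, *miko*).
The last vowel of *heko* is /o/, which is a back vowel, so the suffix is -o, giving *hekoo*.
*hiene* — last vowel /e/ (a front vowel) → -igi → *hieneigi*.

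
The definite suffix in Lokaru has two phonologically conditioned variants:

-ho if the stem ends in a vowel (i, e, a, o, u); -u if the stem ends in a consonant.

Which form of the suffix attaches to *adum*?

*adum*: final sound = /m/, a consonant → -u.

-u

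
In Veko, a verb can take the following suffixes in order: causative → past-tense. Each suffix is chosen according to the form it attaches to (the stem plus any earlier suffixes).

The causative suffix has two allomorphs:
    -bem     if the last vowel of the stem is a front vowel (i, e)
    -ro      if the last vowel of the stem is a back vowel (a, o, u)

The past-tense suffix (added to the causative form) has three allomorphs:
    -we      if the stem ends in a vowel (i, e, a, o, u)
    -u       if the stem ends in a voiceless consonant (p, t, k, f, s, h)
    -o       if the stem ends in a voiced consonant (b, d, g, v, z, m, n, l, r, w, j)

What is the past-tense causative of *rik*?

rikbemo

The last vowel of *rik* is /i/, which is a front vowel, so the causative suffix is -bem, giving *rikbem*.
Since the final sound of the causative form *rikbem* is /m/ (a voiced consonant), it takes -o, giving *rikbemo*.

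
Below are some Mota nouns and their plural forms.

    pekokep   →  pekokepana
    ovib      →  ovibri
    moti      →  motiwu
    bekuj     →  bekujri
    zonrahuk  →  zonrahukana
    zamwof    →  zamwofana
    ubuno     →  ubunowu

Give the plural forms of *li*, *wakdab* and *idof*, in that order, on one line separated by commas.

liwu, wakdabri, idofana

The suffix is conditioned by the final sound: -ana when the stem ends in a voiceless consonant (*pekokep*, *zonrahuk*, *zamwof*); -ri when the stem ends in a voiced consonant (*ovib*, *bekuj*); -wu when the stem ends in a vowel (*moti*, *ubuno*).
Since the final sound of *li* is /i/ (a vowel), it takes -wu, giving *liwu*.
The final sound of *wakdab* is /b/, which is a voiced consonant, so the suffix is -ri, giving *wakdabri*.
Since the final sound of *idof* is /f/ (a voiceless consonant), it takes -ana, giving *idofana*.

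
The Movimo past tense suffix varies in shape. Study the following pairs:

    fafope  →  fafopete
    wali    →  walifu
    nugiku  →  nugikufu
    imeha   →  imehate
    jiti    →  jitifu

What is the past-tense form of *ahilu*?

The suffix is conditioned by the last vowel: -fu when the last vowel of the stem is a high vowel (*wali*, *nugiku*, *jiti*); -te when the last vowel of the stem is a non-high vowel (*fafope*, *imeha*).
The last vowel of *ahilu* is /u/, which is a high vowel, so the suffix is -fu, giving *ahilufu*.

ahilufu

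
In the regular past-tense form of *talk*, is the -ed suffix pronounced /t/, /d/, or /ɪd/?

The stem *talk* ends in a voiceless consonant other than /t/.
The -ed suffix is realized as /ɪd/ after /t, d/; as /t/ after other voiceless consonants; and as /d/ after other voiced sounds.
So -ed on *talk* is pronounced /t/.

/t/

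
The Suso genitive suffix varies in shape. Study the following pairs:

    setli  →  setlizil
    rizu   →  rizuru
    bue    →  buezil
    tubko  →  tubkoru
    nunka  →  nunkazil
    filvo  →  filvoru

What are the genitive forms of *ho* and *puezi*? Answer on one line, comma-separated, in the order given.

The alternation tracks the last vowel of the stem — -ru when the last vowel of the stem is a rounded vowel (*rizu*, *tubko*, *filvo*); -zil when the last vowel of the stem is an unrounded vowel (*setli*, *bue*, *nunka*).
*ho*: last vowel = /o/, a rounded vowel → -ru → *horu*.
Since the last vowel of *puezi* is /i/ (an unrounded vowel), it takes -zil, giving *puezizil*.

horu, puezizil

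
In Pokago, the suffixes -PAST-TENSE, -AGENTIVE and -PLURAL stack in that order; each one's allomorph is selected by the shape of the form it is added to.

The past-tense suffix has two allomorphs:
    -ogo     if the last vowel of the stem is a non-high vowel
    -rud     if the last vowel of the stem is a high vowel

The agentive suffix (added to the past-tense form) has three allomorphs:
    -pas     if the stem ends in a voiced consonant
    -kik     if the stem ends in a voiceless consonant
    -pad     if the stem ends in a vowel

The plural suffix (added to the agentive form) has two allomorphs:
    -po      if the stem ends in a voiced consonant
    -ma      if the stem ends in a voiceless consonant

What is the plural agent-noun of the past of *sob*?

sobogopadpo

Since the last vowel of *sob* is /o/ (a non-high vowel), it takes -ogo, giving *sobogo*.
The final sound of the past-tense form *sobogo* is /o/, which is a vowel, so the agentive suffix is -pad, giving *sobogopad*.
The agentive form *sobogopad*: final consonant = /d/, voiced → -po → *sobogopadpo*.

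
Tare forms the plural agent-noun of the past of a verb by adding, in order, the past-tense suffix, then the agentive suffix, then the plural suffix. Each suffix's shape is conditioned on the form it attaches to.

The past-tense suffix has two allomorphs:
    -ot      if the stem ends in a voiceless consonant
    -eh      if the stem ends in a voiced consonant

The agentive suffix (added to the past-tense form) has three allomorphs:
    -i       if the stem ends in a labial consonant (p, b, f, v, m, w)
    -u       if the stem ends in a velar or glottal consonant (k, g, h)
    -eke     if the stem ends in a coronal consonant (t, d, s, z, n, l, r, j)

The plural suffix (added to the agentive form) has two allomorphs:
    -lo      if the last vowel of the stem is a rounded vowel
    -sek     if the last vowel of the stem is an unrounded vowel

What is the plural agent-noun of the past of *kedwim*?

Since the final consonant of *kedwim* is /m/ (voiced), it takes -eh, giving *kedwimeh*.
The final consonant of the past-tense form *kedwimeh* is /h/, which is velar/glottal, so the agentive suffix is -u, giving *kedwimehu*.
Since the last vowel of the agentive form *kedwimehu* is /u/ (a rounded vowel), it takes -lo, giving *kedwimehulo*.

kedwimehulo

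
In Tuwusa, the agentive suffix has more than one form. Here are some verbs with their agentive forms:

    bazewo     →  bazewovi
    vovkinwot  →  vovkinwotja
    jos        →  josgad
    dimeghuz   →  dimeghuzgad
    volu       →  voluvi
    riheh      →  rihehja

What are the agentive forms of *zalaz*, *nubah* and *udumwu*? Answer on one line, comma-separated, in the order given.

The suffix is conditioned by the final sound: -gad when the stem ends in a sibilant (*jos*, *dimeghuz*); -ja when the stem ends in a non-sibilant consonant (*vovkinwot*, *riheh*); -vi when the stem ends in a vowel (*bazewo*, *volu*).
*zalaz*: final sound = /z/, a sibilant → -gad → *zalazgad*.
The final sound of *nubah* is /h/, which is a non-sibilant consonant, so the suffix is -ja, giving *nubahja*.
Since the final sound of *udumwu* is /u/ (a vowel), it takes -vi, giving *udumwuvi*.

zalazgad, nubahja, udumwuvi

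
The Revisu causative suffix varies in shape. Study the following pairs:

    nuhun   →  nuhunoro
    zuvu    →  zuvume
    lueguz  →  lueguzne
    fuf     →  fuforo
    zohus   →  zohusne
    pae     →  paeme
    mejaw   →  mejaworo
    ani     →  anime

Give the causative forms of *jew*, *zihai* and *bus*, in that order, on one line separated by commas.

jeworo, zihaime, busne

The suffix is conditioned by the final sound: -ne when the stem ends in a sibilant (*lueguz*, *zohus*); -oro when the stem ends in a non-sibilant consonant (*nuhun*, *fuf*, *mejaw*); -me when the stem ends in a vowel (*zuvu*, *pae*, *ani*).
Since the final sound of *jew* is /w/ (a non-sibilant consonant), it takes -oro, giving *jeworo*.
Since the final sound of *zihai* is /i/ (a vowel), it takes -me, giving *zihaime*.
*bus*: final sound = /s/, a sibilant → -ne → *busne*.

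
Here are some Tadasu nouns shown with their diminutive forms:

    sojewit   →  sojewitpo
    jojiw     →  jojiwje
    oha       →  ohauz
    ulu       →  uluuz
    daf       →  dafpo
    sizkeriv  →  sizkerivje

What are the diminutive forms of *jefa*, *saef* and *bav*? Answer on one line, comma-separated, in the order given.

jefauz, saefpo, bavje

The alternation tracks the final sound of the stem — -po when the stem ends in a voiceless consonant (*sojewit*, *daf*); -je when the stem ends in a voiced consonant (*jojiw*, *sizkeriv*); -uz when the stem ends in a vowel (*oha*, *ulu*).
*jefa* — final sound /a/ (a vowel) → -uz → *jefauz*.
*saef*: final sound = /f/, a voiceless consonant → -po → *saefpo*.
*bav*: final sound = /v/, a voiced consonant → -je → *bavje*.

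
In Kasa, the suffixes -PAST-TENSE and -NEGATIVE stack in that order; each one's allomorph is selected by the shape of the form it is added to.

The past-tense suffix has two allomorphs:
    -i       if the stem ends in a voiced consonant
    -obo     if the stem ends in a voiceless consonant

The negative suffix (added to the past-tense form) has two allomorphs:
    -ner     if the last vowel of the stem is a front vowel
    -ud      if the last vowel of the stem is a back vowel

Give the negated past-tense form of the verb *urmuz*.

*urmuz* — final consonant /z/ (voiced) → -i → *urmuzi*.
The past-tense form *urmuzi*: last vowel = /i/, a front vowel → -ner → *urmuziner*.

urmuziner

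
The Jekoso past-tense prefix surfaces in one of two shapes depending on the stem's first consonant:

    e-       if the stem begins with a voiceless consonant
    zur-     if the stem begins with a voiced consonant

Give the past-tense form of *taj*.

etaj

*taj* — first consonant /t/ (voiceless) → e- → *etaj*.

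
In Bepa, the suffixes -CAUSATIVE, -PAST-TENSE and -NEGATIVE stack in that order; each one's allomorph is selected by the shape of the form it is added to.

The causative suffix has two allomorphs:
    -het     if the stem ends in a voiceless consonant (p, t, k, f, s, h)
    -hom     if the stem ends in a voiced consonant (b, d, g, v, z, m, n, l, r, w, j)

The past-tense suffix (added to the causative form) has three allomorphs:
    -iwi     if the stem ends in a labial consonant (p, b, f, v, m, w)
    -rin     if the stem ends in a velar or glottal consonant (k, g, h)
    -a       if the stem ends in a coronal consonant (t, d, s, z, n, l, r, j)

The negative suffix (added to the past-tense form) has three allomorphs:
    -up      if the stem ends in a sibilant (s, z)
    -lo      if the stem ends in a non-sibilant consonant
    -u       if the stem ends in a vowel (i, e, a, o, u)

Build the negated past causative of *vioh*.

*vioh* — final consonant /h/ (voiceless) → -het → *viohhet*.
The final consonant of the causative form *viohhet* is /t/, which is coronal, so the past-tense suffix is -a, giving *viohheta*.
The past-tense form *viohheta* — final sound /a/ (a vowel) → -u → *viohhetau*.

viohhetau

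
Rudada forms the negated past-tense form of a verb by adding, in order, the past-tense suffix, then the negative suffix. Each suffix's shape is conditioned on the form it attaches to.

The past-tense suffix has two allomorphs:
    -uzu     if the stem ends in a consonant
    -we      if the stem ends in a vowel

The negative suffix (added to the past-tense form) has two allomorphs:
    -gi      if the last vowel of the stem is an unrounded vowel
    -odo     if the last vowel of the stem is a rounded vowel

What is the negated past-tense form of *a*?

The final sound of *a* is /a/, which is a vowel, so the past-tense suffix is -we, giving *awe*.
The last vowel of the past-tense form *awe* is /e/, which is an unrounded vowel, so the negative suffix is -gi, giving *awegi*.

awegi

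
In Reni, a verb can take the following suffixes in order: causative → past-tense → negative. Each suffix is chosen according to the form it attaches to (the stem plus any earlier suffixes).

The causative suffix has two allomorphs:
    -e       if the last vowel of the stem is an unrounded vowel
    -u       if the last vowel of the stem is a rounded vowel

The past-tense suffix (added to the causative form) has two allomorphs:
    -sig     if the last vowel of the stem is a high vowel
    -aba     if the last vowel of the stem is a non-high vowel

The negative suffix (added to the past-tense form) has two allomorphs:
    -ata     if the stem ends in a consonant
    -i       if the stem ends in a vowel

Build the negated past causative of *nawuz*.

nawuzusigata

*nawuz*: last vowel = /u/, a rounded vowel → -u → *nawuzu*.
The causative form *nawuzu* — last vowel /u/ (a high vowel) → -sig → *nawuzusig*.
Since the final sound of the past-tense form *nawuzusig* is /g/ (a consonant), it takes -ata, giving *nawuzusigata*.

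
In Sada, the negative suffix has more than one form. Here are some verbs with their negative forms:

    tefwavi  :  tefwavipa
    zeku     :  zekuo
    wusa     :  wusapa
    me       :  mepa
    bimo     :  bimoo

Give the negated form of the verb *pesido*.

The suffix is conditioned by the last vowel: -o when the last vowel of the stem is a rounded vowel (*zeku*, *bimo*); -pa when the last vowel of the stem is an unrounded vowel (*tefwavi*, *wusa*, *me*).
*pesido* — last vowel /o/ (a rounded vowel) → -o → *pesidoo*.

pesidoo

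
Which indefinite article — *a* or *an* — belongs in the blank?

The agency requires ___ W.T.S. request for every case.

a

The indefinite article is chosen by the initial *sound* of the following word, not its spelling.
The initialism *W.T.S.* is read letter by letter; the first letter, W, is pronounced /ˈdʌbəl.juː/, which begins with a consonant sound.
So the article is *a*: The agency requires a W.T.S. request for every case.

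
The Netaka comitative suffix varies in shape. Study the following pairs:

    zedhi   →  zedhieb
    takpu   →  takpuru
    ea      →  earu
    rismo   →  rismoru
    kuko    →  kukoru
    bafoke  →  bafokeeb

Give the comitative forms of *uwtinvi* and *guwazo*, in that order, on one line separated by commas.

The alternation tracks the last vowel of the stem — -eb when the last vowel of the stem is a front vowel (*zedhi*, *bafoke*); -ru when the last vowel of the stem is a back vowel (*takpu*, *ea*, *rismo*, *kuko*).
Since the last vowel of *uwtinvi* is /i/ (a front vowel), it takes -eb, giving *uwtinvieb*.
*guwazo* — last vowel /o/ (a back vowel) → -ru → *guwazoru*.

uwtinvieb, guwazoru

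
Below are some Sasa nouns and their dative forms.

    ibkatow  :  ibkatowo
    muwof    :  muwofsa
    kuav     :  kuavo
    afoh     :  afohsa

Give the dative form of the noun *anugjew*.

The alternation tracks the final consonant of the stem — -sa when the stem ends in a voiceless consonant (*muwof*, *afoh*); -o when the stem ends in a voiced consonant (*ibkatow*, *kuav*).
Since the final consonant of *anugjew* is /w/ (voiced), it takes -o, giving *anugjewo*.

anugjewo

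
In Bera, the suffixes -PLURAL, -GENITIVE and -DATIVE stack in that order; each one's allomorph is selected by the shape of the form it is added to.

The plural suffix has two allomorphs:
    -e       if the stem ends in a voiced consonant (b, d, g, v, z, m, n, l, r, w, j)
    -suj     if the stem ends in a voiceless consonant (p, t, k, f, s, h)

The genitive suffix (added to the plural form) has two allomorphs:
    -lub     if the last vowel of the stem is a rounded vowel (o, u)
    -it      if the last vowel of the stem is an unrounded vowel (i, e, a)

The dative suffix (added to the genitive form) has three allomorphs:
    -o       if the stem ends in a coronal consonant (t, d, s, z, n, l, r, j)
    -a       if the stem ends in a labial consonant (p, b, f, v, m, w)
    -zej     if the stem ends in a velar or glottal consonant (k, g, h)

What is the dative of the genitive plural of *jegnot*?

jegnotsujluba

*jegnot*: final consonant = /t/, voiceless → -suj → *jegnotsuj*.
The last vowel of the plural form *jegnotsuj* is /u/, which is a rounded vowel, so the genitive suffix is -lub, giving *jegnotsujlub*.
The genitive form *jegnotsujlub*: final consonant = /b/, labial → -a → *jegnotsujluba*.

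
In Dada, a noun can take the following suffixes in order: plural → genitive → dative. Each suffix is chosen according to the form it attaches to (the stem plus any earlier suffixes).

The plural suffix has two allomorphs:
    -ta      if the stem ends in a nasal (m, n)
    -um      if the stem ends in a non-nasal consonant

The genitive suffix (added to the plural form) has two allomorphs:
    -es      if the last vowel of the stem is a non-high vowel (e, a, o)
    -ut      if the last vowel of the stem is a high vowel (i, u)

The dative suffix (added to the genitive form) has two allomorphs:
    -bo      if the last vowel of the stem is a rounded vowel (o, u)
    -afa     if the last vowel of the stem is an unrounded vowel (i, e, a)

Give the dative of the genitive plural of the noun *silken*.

silkentaesafa

*silken* — final consonant /n/ (a nasal) → -ta → *silkenta*.
The last vowel of the plural form *silkenta* is /a/, which is a non-high vowel, so the genitive suffix is -es, giving *silkentaes*.
The last vowel of the genitive form *silkentaes* is /e/, which is an unrounded vowel, so the dative suffix is -afa, giving *silkentaesafa*.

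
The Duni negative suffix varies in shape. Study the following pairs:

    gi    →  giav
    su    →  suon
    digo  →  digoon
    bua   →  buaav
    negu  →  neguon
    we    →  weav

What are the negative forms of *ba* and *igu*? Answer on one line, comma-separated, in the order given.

The pattern is rounding harmony: -on when the last vowel of the stem is a rounded vowel (*su*, *digo*, *negu*); -av when the last vowel of the stem is an unrounded vowel (*gi*, *bua*, *we*).
*ba* — last vowel /a/ (an unrounded vowel) → -av → *baav*.
Since the last vowel of *igu* is /u/ (a rounded vowel), it takes -on, giving *iguon*.

baav, iguon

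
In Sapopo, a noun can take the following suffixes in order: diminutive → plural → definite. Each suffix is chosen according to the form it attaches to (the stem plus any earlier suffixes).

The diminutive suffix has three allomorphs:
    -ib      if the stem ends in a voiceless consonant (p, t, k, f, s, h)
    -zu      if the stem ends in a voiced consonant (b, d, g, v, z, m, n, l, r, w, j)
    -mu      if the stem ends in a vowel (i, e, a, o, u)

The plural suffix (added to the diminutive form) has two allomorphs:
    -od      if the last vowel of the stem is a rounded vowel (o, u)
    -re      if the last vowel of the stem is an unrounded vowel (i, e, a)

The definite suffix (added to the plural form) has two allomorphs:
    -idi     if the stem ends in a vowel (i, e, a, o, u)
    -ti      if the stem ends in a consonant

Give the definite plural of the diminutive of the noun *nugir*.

nugirzuodti

*nugir* — final sound /r/ (a voiced consonant) → -zu → *nugirzu*.
The diminutive form *nugirzu*: last vowel = /u/, a rounded vowel → -od → *nugirzuod*.
The final sound of the plural form *nugirzuod* is /d/, which is a consonant, so the definite suffix is -ti, giving *nugirzuodti*.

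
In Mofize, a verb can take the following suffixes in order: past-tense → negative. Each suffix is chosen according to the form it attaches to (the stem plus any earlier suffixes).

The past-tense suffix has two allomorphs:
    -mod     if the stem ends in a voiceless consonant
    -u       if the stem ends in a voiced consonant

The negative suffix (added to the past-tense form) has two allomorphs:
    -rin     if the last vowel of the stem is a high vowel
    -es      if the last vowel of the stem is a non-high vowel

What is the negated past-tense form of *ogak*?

The final consonant of *ogak* is /k/, which is voiceless, so the past-tense suffix is -mod, giving *ogakmod*.
Since the last vowel of the past-tense form *ogakmod* is /o/ (a non-high vowel), it takes -es, giving *ogakmodes*.

ogakmodes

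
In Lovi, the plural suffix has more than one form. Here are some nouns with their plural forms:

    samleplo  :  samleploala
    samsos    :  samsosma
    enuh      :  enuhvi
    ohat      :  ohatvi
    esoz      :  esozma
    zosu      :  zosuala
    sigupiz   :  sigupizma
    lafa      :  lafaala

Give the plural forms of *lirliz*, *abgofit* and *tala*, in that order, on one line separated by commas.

The pattern is sibilance of the final sound: -ma when the stem ends in a sibilant (*samsos*, *esoz*, *sigupiz*); -vi when the stem ends in a non-sibilant consonant (*enuh*, *ohat*); -ala when the stem ends in a vowel (*samleplo*, *zosu*, *lafa*).
*lirliz* — final sound /z/ (a sibilant) → -ma → *lirlizma*.
*abgofit* — final sound /t/ (a non-sibilant consonant) → -vi → *abgofitvi*.
Since the final sound of *tala* is /a/ (a vowel), it takes -ala, giving *talaala*.

lirlizma, abgofitvi, talaala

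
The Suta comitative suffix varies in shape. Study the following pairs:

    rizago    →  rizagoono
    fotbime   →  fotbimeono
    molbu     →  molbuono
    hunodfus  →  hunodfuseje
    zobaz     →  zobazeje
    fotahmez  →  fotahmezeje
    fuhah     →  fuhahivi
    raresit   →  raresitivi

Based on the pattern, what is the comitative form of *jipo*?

The alternation tracks the final sound of the stem — -eje when the stem ends in a sibilant (*hunodfus*, *zobaz*, *fotahmez*); -ivi when the stem ends in a non-sibilant consonant (*fuhah*, *raresit*); -ono when the stem ends in a vowel (*rizago*, *fotbime*, *molbu*).
*jipo*: final sound = /o/, a vowel → -ono → *jipoono*.

jipoono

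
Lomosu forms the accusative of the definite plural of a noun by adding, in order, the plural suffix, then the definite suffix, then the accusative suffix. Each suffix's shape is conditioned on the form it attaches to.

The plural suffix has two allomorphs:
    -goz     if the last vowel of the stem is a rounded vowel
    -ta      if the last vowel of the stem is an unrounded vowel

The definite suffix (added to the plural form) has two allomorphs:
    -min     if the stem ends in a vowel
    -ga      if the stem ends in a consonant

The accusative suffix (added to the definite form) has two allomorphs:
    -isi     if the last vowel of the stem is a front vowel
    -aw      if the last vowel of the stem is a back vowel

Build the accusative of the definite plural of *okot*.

Since the last vowel of *okot* is /o/ (a rounded vowel), it takes -goz, giving *okotgoz*.
Since the final sound of the plural form *okotgoz* is /z/ (a consonant), it takes -ga, giving *okotgozga*.
The last vowel of the definite form *okotgozga* is /a/, which is a back vowel, so the accusative suffix is -aw, giving *okotgozgaaw*.

okotgozgaaw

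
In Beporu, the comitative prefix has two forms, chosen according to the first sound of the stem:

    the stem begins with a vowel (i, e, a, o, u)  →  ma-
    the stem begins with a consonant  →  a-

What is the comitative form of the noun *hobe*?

ahobe

*hobe*: first sound = /h/, a consonant → a- → *ahobe*.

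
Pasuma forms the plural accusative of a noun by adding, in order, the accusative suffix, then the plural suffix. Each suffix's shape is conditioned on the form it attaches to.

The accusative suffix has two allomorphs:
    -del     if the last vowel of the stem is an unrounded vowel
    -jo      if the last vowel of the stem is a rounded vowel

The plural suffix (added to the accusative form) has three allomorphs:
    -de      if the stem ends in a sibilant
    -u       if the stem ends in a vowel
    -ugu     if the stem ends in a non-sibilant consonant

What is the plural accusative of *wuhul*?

*wuhul*: last vowel = /u/, a rounded vowel → -jo → *wuhuljo*.
The accusative form *wuhuljo*: final sound = /o/, a vowel → -u → *wuhuljou*.

wuhuljou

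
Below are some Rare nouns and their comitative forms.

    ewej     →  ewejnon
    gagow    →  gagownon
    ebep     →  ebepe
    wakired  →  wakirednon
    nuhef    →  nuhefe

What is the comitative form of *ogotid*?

The suffix is conditioned by the final consonant: -e when the stem ends in a voiceless consonant (*ebep*, *nuhef*); -non when the stem ends in a voiced consonant (*ewej*, *gagow*, *wakired*).
*ogotid* — final consonant /d/ (voiced) → -non → *ogotidnon*.

ogotidnon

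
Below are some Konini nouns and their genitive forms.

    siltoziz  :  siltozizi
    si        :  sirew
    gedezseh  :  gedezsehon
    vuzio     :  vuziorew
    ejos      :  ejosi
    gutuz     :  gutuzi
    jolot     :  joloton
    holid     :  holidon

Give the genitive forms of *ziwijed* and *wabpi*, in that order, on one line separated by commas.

ziwijedon, wabpirew

The suffix is conditioned by the final sound: -i when the stem ends in a sibilant (*siltoziz*, *ejos*, *gutuz*); -on when the stem ends in a non-sibilant consonant (*gedezseh*, *jolot*, *holid*); -rew when the stem ends in a vowel (*si*, *vuzio*).
*ziwijed* — final sound /d/ (a non-sibilant consonant) → -on → *ziwijedon*.
*wabpi*: final sound = /i/, a vowel → -rew → *wabpirew*.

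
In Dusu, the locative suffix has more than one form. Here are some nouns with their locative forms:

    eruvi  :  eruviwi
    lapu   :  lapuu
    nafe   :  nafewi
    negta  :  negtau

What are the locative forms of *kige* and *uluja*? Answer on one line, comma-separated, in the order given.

The suffix is conditioned by the last vowel: -wi when the last vowel of the stem is a front vowel (*eruvi*, *nafe*); -u when the last vowel of the stem is a back vowel (*lapu*, *negta*).
The last vowel of *kige* is /e/, which is a front vowel, so the suffix is -wi, giving *kigewi*.
The last vowel of *uluja* is /a/, which is a back vowel, so the suffix is -u, giving *ulujau*.

kigewi, ulujau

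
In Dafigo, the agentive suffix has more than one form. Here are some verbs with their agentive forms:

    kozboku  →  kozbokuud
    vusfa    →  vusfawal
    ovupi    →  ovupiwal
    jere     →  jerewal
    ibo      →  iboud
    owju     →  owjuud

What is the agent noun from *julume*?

julumewal

The alternation tracks the last vowel of the stem — -ud when the last vowel of the stem is a rounded vowel (*kozboku*, *ibo*, *owju*); -wal when the last vowel of the stem is an unrounded vowel (*vusfa*, *ovupi*, *jere*).
Since the last vowel of *julume* is /e/ (an unrounded vowel), it takes -wal, giving *julumewal*.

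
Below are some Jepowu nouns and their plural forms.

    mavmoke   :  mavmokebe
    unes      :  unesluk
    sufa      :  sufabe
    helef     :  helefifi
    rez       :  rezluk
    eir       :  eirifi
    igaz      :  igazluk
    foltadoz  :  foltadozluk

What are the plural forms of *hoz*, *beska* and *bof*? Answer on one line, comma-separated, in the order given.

The pattern is sibilance of the final sound: -luk when the stem ends in a sibilant (*unes*, *rez*, *igaz*, *foltadoz*); -ifi when the stem ends in a non-sibilant consonant (*helef*, *eir*); -be when the stem ends in a vowel (*mavmoke*, *sufa*).
Since the final sound of *hoz* is /z/ (a sibilant), it takes -luk, giving *hozluk*.
*beska* — final sound /a/ (a vowel) → -be → *beskabe*.
The final sound of *bof* is /f/, which is a non-sibilant consonant, so the suffix is -ifi, giving *bofifi*.

hozluk, beskabe, bofifi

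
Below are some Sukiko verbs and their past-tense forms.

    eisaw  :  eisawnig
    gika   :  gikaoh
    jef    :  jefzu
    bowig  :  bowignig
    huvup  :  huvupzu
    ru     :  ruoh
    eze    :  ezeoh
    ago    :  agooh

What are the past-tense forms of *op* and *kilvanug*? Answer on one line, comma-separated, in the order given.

opzu, kilvanugnig

The pattern is voicing of the final sound: -zu when the stem ends in a voiceless consonant (*jef*, *huvup*); -nig when the stem ends in a voiced consonant (*eisaw*, *bowig*); -oh when the stem ends in a vowel (*gika*, *ru*, *eze*, *ago*).
Since the final sound of *op* is /p/ (a voiceless consonant), it takes -zu, giving *opzu*.
*kilvanug* — final sound /g/ (a voiced consonant) → -nig → *kilvanugnig*.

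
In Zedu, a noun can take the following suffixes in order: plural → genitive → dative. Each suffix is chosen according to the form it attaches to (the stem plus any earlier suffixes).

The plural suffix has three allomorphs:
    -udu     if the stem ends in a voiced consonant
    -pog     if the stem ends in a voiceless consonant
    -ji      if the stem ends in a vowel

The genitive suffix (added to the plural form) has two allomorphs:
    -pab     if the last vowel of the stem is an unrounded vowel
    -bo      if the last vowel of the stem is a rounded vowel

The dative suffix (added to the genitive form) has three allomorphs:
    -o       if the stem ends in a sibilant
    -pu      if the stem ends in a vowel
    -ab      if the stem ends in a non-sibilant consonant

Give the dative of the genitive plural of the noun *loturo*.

loturojipabab

*loturo*: final sound = /o/, a vowel → -ji → *loturoji*.
The last vowel of the plural form *loturoji* is /i/, which is an unrounded vowel, so the genitive suffix is -pab, giving *loturojipab*.
The genitive form *loturojipab* — final sound /b/ (a non-sibilant consonant) → -ab → *loturojipabab*.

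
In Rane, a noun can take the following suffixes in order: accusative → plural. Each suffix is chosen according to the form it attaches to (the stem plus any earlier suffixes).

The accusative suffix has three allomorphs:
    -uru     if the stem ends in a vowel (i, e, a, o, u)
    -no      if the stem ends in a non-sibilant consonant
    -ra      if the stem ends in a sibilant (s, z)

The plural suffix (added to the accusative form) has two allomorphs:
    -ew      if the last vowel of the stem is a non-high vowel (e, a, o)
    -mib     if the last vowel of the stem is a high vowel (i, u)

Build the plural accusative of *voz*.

vozraew

*voz*: final sound = /z/, a sibilant → -ra → *vozra*.
Since the last vowel of the accusative form *vozra* is /a/ (a non-high vowel), it takes -ew, giving *vozraew*.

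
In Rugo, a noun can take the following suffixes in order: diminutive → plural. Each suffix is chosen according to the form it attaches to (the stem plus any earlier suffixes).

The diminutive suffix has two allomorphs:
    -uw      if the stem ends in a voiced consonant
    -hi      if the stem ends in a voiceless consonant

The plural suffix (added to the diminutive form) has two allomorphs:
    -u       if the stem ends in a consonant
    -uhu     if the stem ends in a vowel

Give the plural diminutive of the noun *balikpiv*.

*balikpiv* — final consonant /v/ (voiced) → -uw → *balikpivuw*.
The final sound of the diminutive form *balikpivuw* is /w/, which is a consonant, so the plural suffix is -u, giving *balikpivuwu*.

balikpivuwu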